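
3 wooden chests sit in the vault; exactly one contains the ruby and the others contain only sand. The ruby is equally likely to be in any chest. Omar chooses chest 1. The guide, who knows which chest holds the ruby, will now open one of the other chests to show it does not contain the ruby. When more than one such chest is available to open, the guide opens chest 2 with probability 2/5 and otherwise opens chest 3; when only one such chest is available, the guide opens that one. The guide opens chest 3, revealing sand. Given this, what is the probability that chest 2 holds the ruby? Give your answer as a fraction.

5/8

Condition on the true location of the ruby.
If it is in chest 1 (prior 1/3): chest 2 is available but not opened, probability 3/5; weight (1/3)·(3/5) = 1/5.
If it is in chest 2 (prior 1/3): only chest 3 is available, probability 1; weight (1/3)·1 = 1/3.
If it is in chest 3 (prior 1/3): the guide opened chest 3, so this case is ruled out; weight (1/3)·0 = 0.
The weights sum to 8/15.
So P(the ruby in chest 2 | the guide opened chest 3) = (1/3) / (8/15) = 5/8.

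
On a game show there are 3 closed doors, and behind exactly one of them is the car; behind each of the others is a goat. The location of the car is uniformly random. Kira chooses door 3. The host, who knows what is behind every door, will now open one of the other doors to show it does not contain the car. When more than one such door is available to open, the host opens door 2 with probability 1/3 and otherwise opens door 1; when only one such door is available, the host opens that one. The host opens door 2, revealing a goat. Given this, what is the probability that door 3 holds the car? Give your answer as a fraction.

1/4

Condition on the true location of the car.
If it is behind door 1 (prior 1/3): only door 2 is available, probability 1; weight (1/3)·1 = 1/3.
If it is behind door 2 (prior 1/3): the host opened door 2, so this case is ruled out; weight (1/3)·0 = 0.
If it is behind door 3 (prior 1/3): door 2 is available, opened with probability 1/3; weight (1/3)·(1/3) = 1/9.
The weights sum to 4/9.
So P(the car behind door 3 | the host opened door 2) = (1/9) / (4/9) = 1/4.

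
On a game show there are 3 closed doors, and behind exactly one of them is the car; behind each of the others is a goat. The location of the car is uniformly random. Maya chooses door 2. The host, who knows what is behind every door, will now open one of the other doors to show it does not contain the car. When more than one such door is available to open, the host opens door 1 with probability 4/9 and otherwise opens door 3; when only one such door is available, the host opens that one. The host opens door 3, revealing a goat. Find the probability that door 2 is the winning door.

5/14

Consider each possible location of the car in turn.
If it is behind door 1 (prior 1/3): only door 3 is available, probability 1; weight (1/3)·1 = 1/3.
If it is behind door 2 (prior 1/3): door 1 is available but not opened, probability 5/9; weight (1/3)·(5/9) = 5/27.
If it is behind door 3 (prior 1/3): the host opened door 3, so this case is ruled out; weight (1/3)·0 = 0.
The weights sum to 14/27.
So P(the car behind door 2 | the host opened door 3) = (5/27) / (14/27) = 5/14.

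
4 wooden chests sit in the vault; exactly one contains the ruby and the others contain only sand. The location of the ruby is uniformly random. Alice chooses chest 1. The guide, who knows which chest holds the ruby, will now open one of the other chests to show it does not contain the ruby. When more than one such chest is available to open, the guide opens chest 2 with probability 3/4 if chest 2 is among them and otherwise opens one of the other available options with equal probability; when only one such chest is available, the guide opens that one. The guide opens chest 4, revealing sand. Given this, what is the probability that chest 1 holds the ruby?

1/7

Apply Bayes' rule, conditioning on where the ruby actually is.
If it is in chest 1 (prior 1/4): chest 2 is available but not opened; chest 4 gets probability (1 − 3/4)/2 = 1/8; weight (1/4)·(1/8) = 1/32.
If it is in chest 2 (prior 1/4): chest 2 holds the prize so is unavailable; the guide chooses uniformly among the 2 others, probability 1/2; weight (1/4)·(1/2) = 1/8.
If it is in chest 3 (prior 1/4): chest 2 is available but not opened, probability 1/4; weight (1/4)·(1/4) = 1/16.
If it is in chest 4 (prior 1/4): the guide opened chest 4, so this case is ruled out; weight (1/4)·0 = 0.
The weights sum to 7/32.
So P(the ruby in chest 1 | the guide opened chest 4) = (1/32) / (7/32) = 1/7.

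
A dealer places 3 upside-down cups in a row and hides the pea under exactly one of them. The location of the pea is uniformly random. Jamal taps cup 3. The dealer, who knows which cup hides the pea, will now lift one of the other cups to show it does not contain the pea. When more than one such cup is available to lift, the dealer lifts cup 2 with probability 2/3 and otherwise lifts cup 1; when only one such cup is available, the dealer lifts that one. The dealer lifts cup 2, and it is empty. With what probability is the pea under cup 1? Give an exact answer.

Apply Bayes' rule, conditioning on where the pea actually is.
If it is under cup 1 (prior 1/3): only cup 2 is available, probability 1; weight (1/3)·1 = 1/3.
If it is under cup 2 (prior 1/3): the dealer opened cup 2, so this case is ruled out; weight (1/3)·0 = 0.
If it is under cup 3 (prior 1/3): cup 2 is available, opened with probability 2/3; weight (1/3)·(2/3) = 2/9.
The weights sum to 5/9.
So P(the pea under cup 1 | the dealer opened cup 2) = (1/3) / (5/9) = 3/5.

3/5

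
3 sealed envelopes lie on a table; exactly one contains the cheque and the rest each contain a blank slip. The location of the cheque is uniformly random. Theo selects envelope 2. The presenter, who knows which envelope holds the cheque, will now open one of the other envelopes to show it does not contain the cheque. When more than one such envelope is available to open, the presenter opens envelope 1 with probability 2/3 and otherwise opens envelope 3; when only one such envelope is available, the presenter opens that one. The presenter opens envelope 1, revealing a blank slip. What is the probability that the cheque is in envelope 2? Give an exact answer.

Apply Bayes' rule, conditioning on where the cheque actually is.
If it is in envelope 1 (prior 1/3): the presenter opened envelope 1, so this case is ruled out; weight (1/3)·0 = 0.
If it is in envelope 2 (prior 1/3): envelope 1 is available, opened with probability 2/3; weight (1/3)·(2/3) = 2/9.
If it is in envelope 3 (prior 1/3): only envelope 1 is available, probability 1; weight (1/3)·1 = 1/3.
The weights sum to 5/9.
So P(the cheque in envelope 2 | the presenter opened envelope 1) = (2/9) / (5/9) = 2/5.

2/5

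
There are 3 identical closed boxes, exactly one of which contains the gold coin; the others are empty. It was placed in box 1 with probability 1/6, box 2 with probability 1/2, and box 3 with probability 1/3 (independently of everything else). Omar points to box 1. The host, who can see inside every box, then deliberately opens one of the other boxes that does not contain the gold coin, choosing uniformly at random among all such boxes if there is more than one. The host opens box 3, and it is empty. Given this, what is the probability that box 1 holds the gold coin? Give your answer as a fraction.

1/7

Condition on the true location of the gold coin.
If it is in box 1 (prior 1/6): the host has 2 equally likely choices, so probability 1/2; weight (1/6)·(1/2) = 1/12.
If it is in box 2 (prior 1/2): the host has no choice, probability 1; weight (1/2)·1 = 1/2.
If it is in box 3 (prior 1/3): the host opened box 3, so this case is ruled out; weight (1/3)·0 = 0.
The weights sum to 7/12.
So P(the gold coin in box 1 | the host opened box 3) = (1/12) / (7/12) = 1/7.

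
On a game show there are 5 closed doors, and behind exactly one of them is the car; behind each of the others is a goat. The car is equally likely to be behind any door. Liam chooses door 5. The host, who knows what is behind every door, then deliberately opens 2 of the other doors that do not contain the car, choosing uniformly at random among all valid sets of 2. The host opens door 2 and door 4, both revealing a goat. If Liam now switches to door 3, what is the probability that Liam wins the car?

2/5

Condition on the true location of the car.
If it is behind either of doors 1 and 3 (prior 1/5 each): the host has 3 equally likely choices, so probability 1/3; weight (1/5)·(1/3) = 1/15 each.
If it is behind either of doors 2 and 4 (prior 1/5 each): that door was opened and seen not to hold the prize — ruled out; weight (1/5)·0 = 0 each.
If it is behind door 5 (prior 1/5): the host has 6 equally likely choices, so probability 1/6; weight (1/5)·(1/6) = 1/30.
The weights sum to 1/6.
So P(the car behind door 3 | the host opened door 2 and door 4) = (1/15) / (1/6) = 2/5.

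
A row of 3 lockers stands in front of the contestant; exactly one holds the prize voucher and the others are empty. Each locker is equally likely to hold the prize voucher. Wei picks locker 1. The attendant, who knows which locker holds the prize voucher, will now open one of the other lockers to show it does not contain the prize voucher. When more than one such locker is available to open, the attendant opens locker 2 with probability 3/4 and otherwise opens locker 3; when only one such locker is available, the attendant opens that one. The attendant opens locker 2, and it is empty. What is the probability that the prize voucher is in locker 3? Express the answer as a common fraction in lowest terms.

4/7

Condition on the true location of the prize voucher.
If it is in locker 1 (prior 1/3): locker 2 is available, opened with probability 3/4; weight (1/3)·(3/4) = 1/4.
If it is in locker 2 (prior 1/3): the attendant opened locker 2, so this case is ruled out; weight (1/3)·0 = 0.
If it is in locker 3 (prior 1/3): only locker 2 is available, probability 1; weight (1/3)·1 = 1/3.
The weights sum to 7/12.
So P(the prize voucher in locker 3 | the attendant opened locker 2) = (1/3) / (7/12) = 4/7.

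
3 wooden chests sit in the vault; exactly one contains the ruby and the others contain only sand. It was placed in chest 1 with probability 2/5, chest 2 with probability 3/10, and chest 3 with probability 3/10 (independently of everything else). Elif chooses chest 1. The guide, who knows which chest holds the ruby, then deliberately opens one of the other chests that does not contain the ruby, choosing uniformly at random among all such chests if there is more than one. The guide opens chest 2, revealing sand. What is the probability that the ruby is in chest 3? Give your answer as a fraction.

Apply Bayes' rule, conditioning on where the ruby actually is.
If it is in chest 1 (prior 2/5): the guide has 2 equally likely choices, so probability 1/2; weight (2/5)·(1/2) = 1/5.
If it is in chest 2 (prior 3/10): the guide opened chest 2, so this case is ruled out; weight (3/10)·0 = 0.
If it is in chest 3 (prior 3/10): the guide has no choice, probability 1; weight (3/10)·1 = 3/10.
The weights sum to 1/2.
So P(the ruby in chest 3 | the guide opened chest 2) = (3/10) / (1/2) = 3/5.

3/5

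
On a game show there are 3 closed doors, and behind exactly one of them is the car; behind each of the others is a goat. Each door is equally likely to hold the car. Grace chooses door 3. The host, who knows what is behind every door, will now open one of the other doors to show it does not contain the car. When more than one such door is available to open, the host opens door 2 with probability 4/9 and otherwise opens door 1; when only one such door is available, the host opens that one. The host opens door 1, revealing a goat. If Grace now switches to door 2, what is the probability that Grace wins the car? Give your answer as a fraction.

9/14

Condition on the true location of the car.
If it is behind door 1 (prior 1/3): the host opened door 1, so this case is ruled out; weight (1/3)·0 = 0.
If it is behind door 2 (prior 1/3): only door 1 is available, probability 1; weight (1/3)·1 = 1/3.
If it is behind door 3 (prior 1/3): door 2 is available but not opened, probability 5/9; weight (1/3)·(5/9) = 5/27.
The weights sum to 14/27.
So P(the car behind door 2 | the host opened door 1) = (1/3) / (14/27) = 9/14.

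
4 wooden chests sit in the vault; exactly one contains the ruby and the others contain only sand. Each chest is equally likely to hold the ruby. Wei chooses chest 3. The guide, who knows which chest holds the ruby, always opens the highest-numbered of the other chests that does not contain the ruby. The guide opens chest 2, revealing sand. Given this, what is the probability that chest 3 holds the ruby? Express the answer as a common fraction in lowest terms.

0

Consider each possible location of the ruby in turn.
If it is in either of chests 1 and 3 (prior 1/4 each): the guide would have opened chest 4 instead, probability 0; weight (1/4)·0 = 0 each.
If it is in chest 2 (prior 1/4): the guide opened chest 2, so this case is ruled out; weight (1/4)·0 = 0.
If it is in chest 4 (prior 1/4): chest 2 is the highest-numbered option available, probability 1; weight (1/4)·1 = 1/4.
The weights sum to 1/4.
So P(the ruby in chest 3 | the guide opened chest 2) = 0 / (1/4) = 0.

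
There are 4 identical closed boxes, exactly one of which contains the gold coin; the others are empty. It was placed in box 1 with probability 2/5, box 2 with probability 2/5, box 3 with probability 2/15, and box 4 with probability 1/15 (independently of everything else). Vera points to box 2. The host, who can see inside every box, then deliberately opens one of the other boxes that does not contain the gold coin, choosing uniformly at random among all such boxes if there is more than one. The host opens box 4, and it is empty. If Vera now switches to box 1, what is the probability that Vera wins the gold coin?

Condition on the true location of the gold coin.
If it is in box 1 (prior 2/5): the host has 2 equally likely choices, so probability 1/2; weight (2/5)·(1/2) = 1/5.
If it is in box 2 (prior 2/5): the host has 3 equally likely choices, so probability 1/3; weight (2/5)·(1/3) = 2/15.
If it is in box 3 (prior 2/15): the host has 2 equally likely choices, so probability 1/2; weight (2/15)·(1/2) = 1/15.
If it is in box 4 (prior 1/15): the host opened box 4, so this case is ruled out; weight (1/15)·0 = 0.
The weights sum to 2/5.
So P(the gold coin in box 1 | the host opened box 4) = (1/5) / (2/5) = 1/2.

1/2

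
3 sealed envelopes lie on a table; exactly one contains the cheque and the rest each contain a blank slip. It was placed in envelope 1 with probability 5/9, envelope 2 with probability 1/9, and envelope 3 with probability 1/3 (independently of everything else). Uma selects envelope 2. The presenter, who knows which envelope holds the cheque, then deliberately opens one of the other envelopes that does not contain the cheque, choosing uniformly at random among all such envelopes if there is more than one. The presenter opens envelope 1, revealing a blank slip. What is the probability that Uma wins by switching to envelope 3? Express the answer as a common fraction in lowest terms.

6/7

Condition on the true location of the cheque.
If it is in envelope 1 (prior 5/9): the presenter opened envelope 1, so this case is ruled out; weight (5/9)·0 = 0.
If it is in envelope 2 (prior 1/9): the presenter has 2 equally likely choices, so probability 1/2; weight (1/9)·(1/2) = 1/18.
If it is in envelope 3 (prior 1/3): the presenter has no choice, probability 1; weight (1/3)·1 = 1/3.
The weights sum to 7/18.
So P(the cheque in envelope 3 | the presenter opened envelope 1) = (1/3) / (7/18) = 6/7.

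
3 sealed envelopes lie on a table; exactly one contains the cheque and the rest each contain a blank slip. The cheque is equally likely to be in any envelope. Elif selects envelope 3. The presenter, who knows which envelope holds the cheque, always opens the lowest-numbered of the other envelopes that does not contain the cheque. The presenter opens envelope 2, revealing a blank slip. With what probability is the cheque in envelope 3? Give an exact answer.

0

Condition on the true location of the cheque.
If it is in envelope 1 (prior 1/3): envelope 2 is the lowest-numbered option available, probability 1; weight (1/3)·1 = 1/3.
If it is in envelope 2 (prior 1/3): the presenter opened envelope 2, so this case is ruled out; weight (1/3)·0 = 0.
If it is in envelope 3 (prior 1/3): the presenter would have opened envelope 1 instead, probability 0; weight (1/3)·0 = 0.
The weights sum to 1/3.
So P(the cheque in envelope 3 | the presenter opened envelope 2) = 0 / (1/3) = 0.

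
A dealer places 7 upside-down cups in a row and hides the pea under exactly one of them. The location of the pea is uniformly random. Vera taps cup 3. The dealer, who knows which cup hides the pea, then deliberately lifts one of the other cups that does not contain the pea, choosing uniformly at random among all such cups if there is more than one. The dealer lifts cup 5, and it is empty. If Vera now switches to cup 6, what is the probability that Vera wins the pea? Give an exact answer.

Consider each possible location of the pea in turn.
If it is under any of cups 1, 2, 4, 6, and 7 (prior 1/7 each): the dealer has 5 equally likely choices, so probability 1/5; weight (1/7)·(1/5) = 1/35 each.
If it is under cup 3 (prior 1/7): the dealer has 6 equally likely choices, so probability 1/6; weight (1/7)·(1/6) = 1/42.
If it is under cup 5 (prior 1/7): the dealer opened cup 5, so this case is ruled out; weight (1/7)·0 = 0.
The weights sum to 1/6.
So P(the pea under cup 6 | the dealer opened cup 5) = (1/35) / (1/6) = 6/35.

6/35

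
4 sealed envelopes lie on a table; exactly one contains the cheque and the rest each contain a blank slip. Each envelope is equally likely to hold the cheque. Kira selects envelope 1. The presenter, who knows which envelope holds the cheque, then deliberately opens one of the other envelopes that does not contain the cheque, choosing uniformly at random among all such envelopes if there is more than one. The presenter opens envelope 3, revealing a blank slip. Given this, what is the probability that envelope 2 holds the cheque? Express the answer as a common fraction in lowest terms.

Consider each possible location of the cheque in turn.
If it is in envelope 1 (prior 1/4): the presenter has 3 equally likely choices, so probability 1/3; weight (1/4)·(1/3) = 1/12.
If it is in either of envelopes 2 and 4 (prior 1/4 each): the presenter has 2 equally likely choices, so probability 1/2; weight (1/4)·(1/2) = 1/8 each.
If it is in envelope 3 (prior 1/4): the presenter opened envelope 3, so this case is ruled out; weight (1/4)·0 = 0.
The weights sum to 1/3.
So P(the cheque in envelope 2 | the presenter opened envelope 3) = (1/8) / (1/3) = 3/8.

3/8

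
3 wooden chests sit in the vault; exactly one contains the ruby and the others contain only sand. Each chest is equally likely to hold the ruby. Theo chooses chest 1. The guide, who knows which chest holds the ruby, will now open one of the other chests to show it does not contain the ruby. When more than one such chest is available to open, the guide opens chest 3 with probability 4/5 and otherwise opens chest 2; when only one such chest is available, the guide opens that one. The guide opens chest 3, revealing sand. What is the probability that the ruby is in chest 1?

Condition on the true location of the ruby.
If it is in chest 1 (prior 1/3): chest 3 is available, opened with probability 4/5; weight (1/3)·(4/5) = 4/15.
If it is in chest 2 (prior 1/3): only chest 3 is available, probability 1; weight (1/3)·1 = 1/3.
If it is in chest 3 (prior 1/3): the guide opened chest 3, so this case is ruled out; weight (1/3)·0 = 0.
The weights sum to 3/5.
So P(the ruby in chest 1 | the guide opened chest 3) = (4/15) / (3/5) = 4/9.

4/9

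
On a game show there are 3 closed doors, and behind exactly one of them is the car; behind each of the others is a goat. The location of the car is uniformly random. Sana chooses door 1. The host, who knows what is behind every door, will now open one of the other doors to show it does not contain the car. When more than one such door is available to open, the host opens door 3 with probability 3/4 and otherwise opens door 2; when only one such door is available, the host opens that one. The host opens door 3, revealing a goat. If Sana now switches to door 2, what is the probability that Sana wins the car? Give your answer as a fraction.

4/7

Consider each possible location of the car in turn.
If it is behind door 1 (prior 1/3): door 3 is available, opened with probability 3/4; weight (1/3)·(3/4) = 1/4.
If it is behind door 2 (prior 1/3): only door 3 is available, probability 1; weight (1/3)·1 = 1/3.
If it is behind door 3 (prior 1/3): the host opened door 3, so this case is ruled out; weight (1/3)·0 = 0.
The weights sum to 7/12.
So P(the car behind door 2 | the host opened door 3) = (1/3) / (7/12) = 4/7.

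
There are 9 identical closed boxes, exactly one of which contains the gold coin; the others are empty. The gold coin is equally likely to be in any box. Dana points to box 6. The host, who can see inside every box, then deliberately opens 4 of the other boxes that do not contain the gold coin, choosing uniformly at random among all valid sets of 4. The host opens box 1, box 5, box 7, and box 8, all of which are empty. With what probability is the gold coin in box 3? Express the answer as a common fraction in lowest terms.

Consider each possible location of the gold coin in turn.
If it is in any of boxes 1, 5, 7, and 8 (prior 1/9 each): that box was opened and seen not to hold the prize — ruled out; weight (1/9)·0 = 0 each.
If it is in any of boxes 2, 3, 4, and 9 (prior 1/9 each): the host has 35 equally likely choices, so probability 1/35; weight (1/9)·(1/35) = 1/315 each.
If it is in box 6 (prior 1/9): the host has 70 equally likely choices, so probability 1/70; weight (1/9)·(1/70) = 1/630.
The weights sum to 1/70.
So P(the gold coin in box 3 | the host opened box 1, box 5, box 7, and box 8) = (1/315) / (1/70) = 2/9.

2/9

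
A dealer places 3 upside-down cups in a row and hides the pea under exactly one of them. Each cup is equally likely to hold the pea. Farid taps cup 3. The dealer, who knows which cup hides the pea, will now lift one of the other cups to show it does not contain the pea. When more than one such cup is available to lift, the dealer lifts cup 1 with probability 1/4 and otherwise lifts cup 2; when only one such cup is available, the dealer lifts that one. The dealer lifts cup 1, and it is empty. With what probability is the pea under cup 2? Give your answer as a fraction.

4/5

Consider each possible location of the pea in turn.
If it is under cup 1 (prior 1/3): the dealer opened cup 1, so this case is ruled out; weight (1/3)·0 = 0.
If it is under cup 2 (prior 1/3): only cup 1 is available, probability 1; weight (1/3)·1 = 1/3.
If it is under cup 3 (prior 1/3): cup 1 is available, opened with probability 1/4; weight (1/3)·(1/4) = 1/12.
The weights sum to 5/12.
So P(the pea under cup 2 | the dealer opened cup 1) = (1/3) / (5/12) = 4/5.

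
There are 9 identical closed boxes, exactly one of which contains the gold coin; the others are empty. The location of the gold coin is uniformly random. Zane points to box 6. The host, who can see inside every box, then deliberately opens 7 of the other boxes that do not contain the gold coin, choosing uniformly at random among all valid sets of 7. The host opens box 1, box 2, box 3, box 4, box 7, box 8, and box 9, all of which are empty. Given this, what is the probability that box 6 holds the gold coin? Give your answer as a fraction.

Consider each possible location of the gold coin in turn.
If it is in any of boxes 1, 2, 3, 4, 7, 8, and 9 (prior 1/9 each): that box was opened and seen not to hold the prize — ruled out; weight (1/9)·0 = 0 each.
If it is in box 5 (prior 1/9): the host has no choice, probability 1; weight (1/9)·1 = 1/9.
If it is in box 6 (prior 1/9): the host has 8 equally likely choices, so probability 1/8; weight (1/9)·(1/8) = 1/72.
The weights sum to 1/8.
So P(the gold coin in box 6 | the host opened box 1, box 2, box 3, box 4, box 7, box 8, and box 9) = (1/72) / (1/8) = 1/9.

1/9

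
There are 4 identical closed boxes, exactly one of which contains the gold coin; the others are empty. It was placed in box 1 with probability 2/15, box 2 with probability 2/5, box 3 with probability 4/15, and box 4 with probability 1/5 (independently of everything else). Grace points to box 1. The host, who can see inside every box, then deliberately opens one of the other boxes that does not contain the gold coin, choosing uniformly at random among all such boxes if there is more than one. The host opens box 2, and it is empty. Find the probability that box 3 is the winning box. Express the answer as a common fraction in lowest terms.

Condition on the true location of the gold coin.
If it is in box 1 (prior 2/15): the host has 3 equally likely choices, so probability 1/3; weight (2/15)·(1/3) = 2/45.
If it is in box 2 (prior 2/5): the host opened box 2, so this case is ruled out; weight (2/5)·0 = 0.
If it is in box 3 (prior 4/15): the host has 2 equally likely choices, so probability 1/2; weight (4/15)·(1/2) = 2/15.
If it is in box 4 (prior 1/5): the host has 2 equally likely choices, so probability 1/2; weight (1/5)·(1/2) = 1/10.
The weights sum to 5/18.
So P(the gold coin in box 3 | the host opened box 2) = (2/15) / (5/18) = 12/25.

12/25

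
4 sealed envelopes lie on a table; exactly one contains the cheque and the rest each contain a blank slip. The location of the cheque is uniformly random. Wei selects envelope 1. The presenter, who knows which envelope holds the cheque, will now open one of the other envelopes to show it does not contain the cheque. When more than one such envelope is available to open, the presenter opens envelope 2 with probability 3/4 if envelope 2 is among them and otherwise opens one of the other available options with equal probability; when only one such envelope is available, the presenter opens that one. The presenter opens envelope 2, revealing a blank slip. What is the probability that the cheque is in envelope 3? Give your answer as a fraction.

1/3

Condition on the true location of the cheque.
If it is in any of envelopes 1, 3, and 4 (prior 1/4 each): envelope 2 is available, opened with probability 3/4; weight (1/4)·(3/4) = 3/16 each.
If it is in envelope 2 (prior 1/4): the presenter opened envelope 2, so this case is ruled out; weight (1/4)·0 = 0.
The weights sum to 9/16.
So P(the cheque in envelope 3 | the presenter opened envelope 2) = (3/16) / (9/16) = 1/3.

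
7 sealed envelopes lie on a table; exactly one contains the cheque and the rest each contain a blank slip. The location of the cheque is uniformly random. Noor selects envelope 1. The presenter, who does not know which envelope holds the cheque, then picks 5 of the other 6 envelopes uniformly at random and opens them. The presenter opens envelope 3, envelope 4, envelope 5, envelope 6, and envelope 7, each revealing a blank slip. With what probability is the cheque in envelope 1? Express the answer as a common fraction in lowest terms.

1/2

Consider each possible location of the cheque in turn.
If it is in either of envelopes 1 and 2 (prior 1/7 each): the presenter picks exactly this set with probability 1/6 regardless, and none is the prize; weight (1/7)·(1/6) = 1/42 each.
If it is in any of envelopes 3, 4, 5, 6, and 7 (prior 1/7 each): that envelope was opened and seen not to hold the prize — ruled out; weight (1/7)·0 = 0 each.
The weights sum to 1/21.
So P(the cheque in envelope 1 | the presenter opened envelope 3, envelope 4, envelope 5, envelope 6, and envelope 7) = (1/42) / (1/21) = 1/2.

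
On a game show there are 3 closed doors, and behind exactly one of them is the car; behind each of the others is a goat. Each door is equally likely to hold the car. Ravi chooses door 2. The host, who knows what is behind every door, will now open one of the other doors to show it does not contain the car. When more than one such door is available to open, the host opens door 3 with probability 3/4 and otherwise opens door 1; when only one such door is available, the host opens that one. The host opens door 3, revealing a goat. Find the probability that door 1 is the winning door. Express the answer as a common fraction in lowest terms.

4/7

Apply Bayes' rule, conditioning on where the car actually is.
If it is behind door 1 (prior 1/3): only door 3 is available, probability 1; weight (1/3)·1 = 1/3.
If it is behind door 2 (prior 1/3): door 3 is available, opened with probability 3/4; weight (1/3)·(3/4) = 1/4.
If it is behind door 3 (prior 1/3): the host opened door 3, so this case is ruled out; weight (1/3)·0 = 0.
The weights sum to 7/12.
So P(the car behind door 1 | the host opened door 3) = (1/3) / (7/12) = 4/7.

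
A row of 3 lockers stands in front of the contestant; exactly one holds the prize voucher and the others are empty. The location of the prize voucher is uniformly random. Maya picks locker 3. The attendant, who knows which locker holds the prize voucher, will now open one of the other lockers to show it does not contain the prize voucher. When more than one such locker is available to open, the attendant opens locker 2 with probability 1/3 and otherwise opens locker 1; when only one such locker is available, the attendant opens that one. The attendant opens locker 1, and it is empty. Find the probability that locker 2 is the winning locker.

Consider each possible location of the prize voucher in turn.
If it is in locker 1 (prior 1/3): the attendant opened locker 1, so this case is ruled out; weight (1/3)·0 = 0.
If it is in locker 2 (prior 1/3): only locker 1 is available, probability 1; weight (1/3)·1 = 1/3.
If it is in locker 3 (prior 1/3): locker 2 is available but not opened, probability 2/3; weight (1/3)·(2/3) = 2/9.
The weights sum to 5/9.
So P(the prize voucher in locker 2 | the attendant opened locker 1) = (1/3) / (5/9) = 3/5.

3/5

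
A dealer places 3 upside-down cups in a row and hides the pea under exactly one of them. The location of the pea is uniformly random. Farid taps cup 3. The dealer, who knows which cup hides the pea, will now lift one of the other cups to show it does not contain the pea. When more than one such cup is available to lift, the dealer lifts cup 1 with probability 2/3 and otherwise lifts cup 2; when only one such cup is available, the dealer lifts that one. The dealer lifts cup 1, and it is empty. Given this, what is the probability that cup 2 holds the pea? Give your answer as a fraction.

3/5

Condition on the true location of the pea.
If it is under cup 1 (prior 1/3): the dealer opened cup 1, so this case is ruled out; weight (1/3)·0 = 0.
If it is under cup 2 (prior 1/3): only cup 1 is available, probability 1; weight (1/3)·1 = 1/3.
If it is under cup 3 (prior 1/3): cup 1 is available, opened with probability 2/3; weight (1/3)·(2/3) = 2/9.
The weights sum to 5/9.
So P(the pea under cup 2 | the dealer opened cup 1) = (1/3) / (5/9) = 3/5.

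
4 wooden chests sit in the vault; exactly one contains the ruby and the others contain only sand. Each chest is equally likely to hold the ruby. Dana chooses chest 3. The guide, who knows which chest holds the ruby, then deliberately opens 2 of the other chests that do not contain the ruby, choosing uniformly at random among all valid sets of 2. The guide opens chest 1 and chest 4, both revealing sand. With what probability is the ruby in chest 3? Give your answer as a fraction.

Consider each possible location of the ruby in turn.
If it is in either of chests 1 and 4 (prior 1/4 each): that chest was opened and seen not to hold the prize — ruled out; weight (1/4)·0 = 0 each.
If it is in chest 2 (prior 1/4): the guide has no choice, probability 1; weight (1/4)·1 = 1/4.
If it is in chest 3 (prior 1/4): the guide has 3 equally likely choices, so probability 1/3; weight (1/4)·(1/3) = 1/12.
The weights sum to 1/3.
So P(the ruby in chest 3 | the guide opened chest 1 and chest 4) = (1/12) / (1/3) = 1/4.

1/4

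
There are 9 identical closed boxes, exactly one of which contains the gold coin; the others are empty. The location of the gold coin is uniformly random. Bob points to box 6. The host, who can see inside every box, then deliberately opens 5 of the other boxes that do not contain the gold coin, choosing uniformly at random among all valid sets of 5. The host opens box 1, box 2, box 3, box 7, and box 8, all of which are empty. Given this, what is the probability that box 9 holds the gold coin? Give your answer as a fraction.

8/27

Consider each possible location of the gold coin in turn.
If it is in any of boxes 1, 2, 3, 7, and 8 (prior 1/9 each): that box was opened and seen not to hold the prize — ruled out; weight (1/9)·0 = 0 each.
If it is in any of boxes 4, 5, and 9 (prior 1/9 each): the host has 21 equally likely choices, so probability 1/21; weight (1/9)·(1/21) = 1/189 each.
If it is in box 6 (prior 1/9): the host has 56 equally likely choices, so probability 1/56; weight (1/9)·(1/56) = 1/504.
The weights sum to 1/56.
So P(the gold coin in box 9 | the host opened box 1, box 2, box 3, box 7, and box 8) = (1/189) / (1/56) = 8/27.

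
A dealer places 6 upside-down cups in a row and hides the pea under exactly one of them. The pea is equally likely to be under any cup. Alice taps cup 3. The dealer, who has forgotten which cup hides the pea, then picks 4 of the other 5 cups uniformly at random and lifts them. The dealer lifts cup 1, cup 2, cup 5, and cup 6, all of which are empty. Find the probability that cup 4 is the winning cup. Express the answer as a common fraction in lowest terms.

1/2

Because the dealer chose which cups to lift without knowing where the pea is, the choice is independent of the prize location. Learning that none of the 4 opened cups holds the pea simply rules out those 4 locations and leaves the remaining 2 cups still equally likely by symmetry.
So P(the pea under cup 4) = 1/2.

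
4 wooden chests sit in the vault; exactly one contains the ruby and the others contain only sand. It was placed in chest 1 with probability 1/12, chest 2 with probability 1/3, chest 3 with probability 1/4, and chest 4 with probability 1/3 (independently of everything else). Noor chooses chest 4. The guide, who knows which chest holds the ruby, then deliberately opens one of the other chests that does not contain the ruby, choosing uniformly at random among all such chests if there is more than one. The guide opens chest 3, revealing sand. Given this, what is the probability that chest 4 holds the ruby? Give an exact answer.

8/23

Condition on the true location of the ruby.
If it is in chest 1 (prior 1/12): the guide has 2 equally likely choices, so probability 1/2; weight (1/12)·(1/2) = 1/24.
If it is in chest 2 (prior 1/3): the guide has 2 equally likely choices, so probability 1/2; weight (1/3)·(1/2) = 1/6.
If it is in chest 3 (prior 1/4): the guide opened chest 3, so this case is ruled out; weight (1/4)·0 = 0.
If it is in chest 4 (prior 1/3): the guide has 3 equally likely choices, so probability 1/3; weight (1/3)·(1/3) = 1/9.
The weights sum to 23/72.
So P(the ruby in chest 4 | the guide opened chest 3) = (1/9) / (23/72) = 8/23.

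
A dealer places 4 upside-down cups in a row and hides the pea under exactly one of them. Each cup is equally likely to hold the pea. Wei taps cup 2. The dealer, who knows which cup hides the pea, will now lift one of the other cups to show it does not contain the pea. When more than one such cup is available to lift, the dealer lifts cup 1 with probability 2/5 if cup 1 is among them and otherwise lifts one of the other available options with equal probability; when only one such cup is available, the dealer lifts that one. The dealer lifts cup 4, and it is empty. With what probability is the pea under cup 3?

Apply Bayes' rule, conditioning on where the pea actually is.
If it is under cup 1 (prior 1/4): cup 1 holds the prize so is unavailable; the dealer chooses uniformly among the 2 others, probability 1/2; weight (1/4)·(1/2) = 1/8.
If it is under cup 2 (prior 1/4): cup 1 is available but not opened; cup 4 gets probability (1 − 2/5)/2 = 3/10; weight (1/4)·(3/10) = 3/40.
If it is under cup 3 (prior 1/4): cup 1 is available but not opened, probability 3/5; weight (1/4)·(3/5) = 3/20.
If it is under cup 4 (prior 1/4): the dealer opened cup 4, so this case is ruled out; weight (1/4)·0 = 0.
The weights sum to 7/20.
So P(the pea under cup 3 | the dealer opened cup 4) = (3/20) / (7/20) = 3/7.

3/7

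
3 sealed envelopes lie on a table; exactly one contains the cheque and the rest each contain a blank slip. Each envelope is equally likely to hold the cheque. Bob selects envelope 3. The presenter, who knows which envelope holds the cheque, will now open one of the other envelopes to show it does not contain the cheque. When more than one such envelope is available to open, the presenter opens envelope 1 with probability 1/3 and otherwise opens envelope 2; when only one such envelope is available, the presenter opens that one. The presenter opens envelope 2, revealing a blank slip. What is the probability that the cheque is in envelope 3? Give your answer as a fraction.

2/5

Consider each possible location of the cheque in turn.
If it is in envelope 1 (prior 1/3): only envelope 2 is available, probability 1; weight (1/3)·1 = 1/3.
If it is in envelope 2 (prior 1/3): the presenter opened envelope 2, so this case is ruled out; weight (1/3)·0 = 0.
If it is in envelope 3 (prior 1/3): envelope 1 is available but not opened, probability 2/3; weight (1/3)·(2/3) = 2/9.
The weights sum to 5/9.
So P(the cheque in envelope 3 | the presenter opened envelope 2) = (2/9) / (5/9) = 2/5.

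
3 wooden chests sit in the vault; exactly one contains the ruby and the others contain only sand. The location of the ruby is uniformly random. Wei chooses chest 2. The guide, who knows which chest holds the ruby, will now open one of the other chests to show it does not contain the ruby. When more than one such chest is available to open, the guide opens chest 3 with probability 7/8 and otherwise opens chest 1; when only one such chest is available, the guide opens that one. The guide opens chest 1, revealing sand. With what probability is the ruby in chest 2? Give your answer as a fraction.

Condition on the true location of the ruby.
If it is in chest 1 (prior 1/3): the guide opened chest 1, so this case is ruled out; weight (1/3)·0 = 0.
If it is in chest 2 (prior 1/3): chest 3 is available but not opened, probability 1/8; weight (1/3)·(1/8) = 1/24.
If it is in chest 3 (prior 1/3): only chest 1 is available, probability 1; weight (1/3)·1 = 1/3.
The weights sum to 3/8.
So P(the ruby in chest 2 | the guide opened chest 1) = (1/24) / (3/8) = 1/9.

1/9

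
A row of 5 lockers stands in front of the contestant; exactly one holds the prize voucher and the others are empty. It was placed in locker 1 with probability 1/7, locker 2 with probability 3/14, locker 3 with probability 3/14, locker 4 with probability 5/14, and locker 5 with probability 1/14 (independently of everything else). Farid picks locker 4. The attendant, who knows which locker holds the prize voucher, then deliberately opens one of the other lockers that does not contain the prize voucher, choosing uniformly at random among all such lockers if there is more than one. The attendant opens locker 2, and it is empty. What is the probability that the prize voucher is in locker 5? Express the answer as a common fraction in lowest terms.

Apply Bayes' rule, conditioning on where the prize voucher actually is.
If it is in locker 1 (prior 1/7): the attendant has 3 equally likely choices, so probability 1/3; weight (1/7)·(1/3) = 1/21.
If it is in locker 2 (prior 3/14): the attendant opened locker 2, so this case is ruled out; weight (3/14)·0 = 0.
If it is in locker 3 (prior 3/14): the attendant has 3 equally likely choices, so probability 1/3; weight (3/14)·(1/3) = 1/14.
If it is in locker 4 (prior 5/14): the attendant has 4 equally likely choices, so probability 1/4; weight (5/14)·(1/4) = 5/56.
If it is in locker 5 (prior 1/14): the attendant has 3 equally likely choices, so probability 1/3; weight (1/14)·(1/3) = 1/42.
The weights sum to 13/56.
So P(the prize voucher in locker 5 | the attendant opened locker 2) = (1/42) / (13/56) = 4/39.

4/39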